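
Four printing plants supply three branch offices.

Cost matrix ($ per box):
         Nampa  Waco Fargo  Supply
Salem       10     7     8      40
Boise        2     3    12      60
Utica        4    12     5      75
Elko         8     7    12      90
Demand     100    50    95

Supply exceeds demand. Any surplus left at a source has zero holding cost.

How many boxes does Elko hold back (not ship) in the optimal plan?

20

An optimal plan:
  Salem–Fargo: 40 × $8 = $320
  Boise–Nampa: 60 × $2 = $120
  Utica–Nampa: 20 × $4 = $80
  Utica–Fargo: 55 × $5 = $275
  Elko–Nampa: 20 × $8 = $160
  Elko–Waco: 50 × $7 = $350
Total cost = $1305.
Elko ships 70 of its 90, leaving 20.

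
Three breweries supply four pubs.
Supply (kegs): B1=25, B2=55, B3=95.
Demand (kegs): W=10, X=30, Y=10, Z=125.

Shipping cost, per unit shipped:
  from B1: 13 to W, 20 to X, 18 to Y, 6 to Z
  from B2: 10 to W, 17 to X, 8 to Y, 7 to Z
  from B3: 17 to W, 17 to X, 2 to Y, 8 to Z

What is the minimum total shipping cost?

Optimal allocation:
  B1–Z: 25 × 6 = 150
  B2–W: 10 × 10 = 100
  B2–Z: 45 × 7 = 315
  B3–X: 30 × 17 = 510
  B3–Y: 10 × 2 = 20
  B3–Z: 55 × 8 = 440
Total = 150 + 100 + 315 + 510 + 20 + 440 = 1535.

1535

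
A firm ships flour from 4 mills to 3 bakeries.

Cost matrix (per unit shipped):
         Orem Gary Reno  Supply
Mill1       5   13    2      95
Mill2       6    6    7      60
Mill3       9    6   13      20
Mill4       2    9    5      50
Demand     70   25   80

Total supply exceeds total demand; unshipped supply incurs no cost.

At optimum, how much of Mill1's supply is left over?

An optimal plan:
  Mill1–Orem: 15 × 5 = 75
  Mill1–Reno: 80 × 2 = 160
  Mill2–Orem: 5 × 6 = 30
  Mill2–Gary: 5 × 6 = 30
  Mill3–Gary: 20 × 6 = 120
  Mill4–Orem: 50 × 2 = 100
Total cost = 515.
Mill1 ships 95 of its 95, leaving 0.

0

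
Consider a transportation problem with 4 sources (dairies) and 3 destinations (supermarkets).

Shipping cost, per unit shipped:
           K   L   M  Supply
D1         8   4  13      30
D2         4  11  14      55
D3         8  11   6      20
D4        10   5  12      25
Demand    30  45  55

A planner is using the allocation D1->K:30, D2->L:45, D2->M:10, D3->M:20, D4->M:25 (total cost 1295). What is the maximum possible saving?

Current plan cost = 30·8 + 45·11 + 10·14 + 20·6 + 25·12 = 1295.
Optimal plan:
  D1→L: 30 × 4 = 120
  D2→K: 30 × 4 = 120
  D2→M: 25 × 14 = 350
  D3→M: 20 × 6 = 120
  D4→L: 15 × 5 = 75
  D4→M: 10 × 12 = 120
Optimal cost = 905.
Saving = 1295 − 905 = 390.

390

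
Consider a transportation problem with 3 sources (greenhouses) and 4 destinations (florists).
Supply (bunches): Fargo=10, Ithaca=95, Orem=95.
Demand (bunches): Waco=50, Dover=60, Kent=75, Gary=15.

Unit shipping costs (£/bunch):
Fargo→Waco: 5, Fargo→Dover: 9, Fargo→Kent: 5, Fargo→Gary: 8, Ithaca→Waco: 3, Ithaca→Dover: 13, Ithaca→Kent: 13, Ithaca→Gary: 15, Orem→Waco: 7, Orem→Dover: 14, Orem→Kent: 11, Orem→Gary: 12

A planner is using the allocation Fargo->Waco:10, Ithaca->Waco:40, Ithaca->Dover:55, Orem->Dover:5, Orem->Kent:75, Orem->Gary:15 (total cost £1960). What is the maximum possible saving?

Current plan cost = 10·5 + 40·3 + 55·13 + 5·14 + 75·11 + 15·12 = £1960.
Optimal plan:
  Fargo to Kent: 10 × £5 = £50
  Ithaca to Waco: 50 × £3 = £150
  Ithaca to Dover: 45 × £13 = £585
  Orem to Dover: 15 × £14 = £210
  Orem to Kent: 65 × £11 = £715
  Orem to Gary: 15 × £12 = £180
Optimal cost = £1890.
Saving = 1960 − 1890 = £70.

70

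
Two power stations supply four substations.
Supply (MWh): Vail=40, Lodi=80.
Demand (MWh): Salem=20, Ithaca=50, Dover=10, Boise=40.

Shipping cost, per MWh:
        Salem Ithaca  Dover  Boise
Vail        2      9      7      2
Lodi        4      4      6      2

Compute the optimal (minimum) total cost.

380

An optimal shipping plan:
  Vail→Salem: 20 MWh
  Vail→Boise: 20 MWh
  Lodi→Ithaca: 50 MWh
  Lodi→Dover: 10 MWh
  Lodi→Boise: 20 MWh
Total cost = 380.
(Supply check: Vail ships 40; Lodi ships 80.)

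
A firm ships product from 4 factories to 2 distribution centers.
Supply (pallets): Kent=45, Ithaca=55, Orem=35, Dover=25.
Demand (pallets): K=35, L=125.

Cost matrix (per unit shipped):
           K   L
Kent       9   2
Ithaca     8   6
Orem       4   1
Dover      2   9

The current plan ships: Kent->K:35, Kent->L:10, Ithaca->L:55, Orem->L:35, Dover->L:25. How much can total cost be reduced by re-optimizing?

Current plan cost = 35·9 + 10·2 + 55·6 + 35·1 + 25·9 = 925.
Optimal plan:
  Kent–L: 45 × 2 = 90
  Ithaca–K: 10 × 8 = 80
  Ithaca–L: 45 × 6 = 270
  Orem–L: 35 × 1 = 35
  Dover–K: 25 × 2 = 50
Optimal cost = 525.
Saving = 925 − 525 = 400.

400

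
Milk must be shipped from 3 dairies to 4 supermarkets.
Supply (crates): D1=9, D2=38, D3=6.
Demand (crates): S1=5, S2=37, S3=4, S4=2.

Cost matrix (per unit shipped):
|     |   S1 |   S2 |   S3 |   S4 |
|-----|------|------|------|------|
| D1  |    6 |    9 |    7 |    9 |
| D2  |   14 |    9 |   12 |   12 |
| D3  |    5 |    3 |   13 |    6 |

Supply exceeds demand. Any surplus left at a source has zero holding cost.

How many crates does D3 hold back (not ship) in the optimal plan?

0

An optimal plan:
  D1→S1: 5 × 6 = 30
  D1→S3: 4 × 7 = 28
  D2→S2: 33 × 9 = 297
  D3→S2: 4 × 3 = 12
  D3→S4: 2 × 6 = 12
Total cost = 379.
D3 ships 6 of its 6, leaving 0.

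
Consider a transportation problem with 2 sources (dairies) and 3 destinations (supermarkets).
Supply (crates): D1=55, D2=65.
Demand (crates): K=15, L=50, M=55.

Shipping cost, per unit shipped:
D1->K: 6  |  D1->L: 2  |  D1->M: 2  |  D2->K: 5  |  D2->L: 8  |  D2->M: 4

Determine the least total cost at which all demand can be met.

A cheapest plan:
  D1→L: 50 × 2 = 100
  D1→M: 5 × 2 = 10
  D2→K: 15 × 5 = 75
  D2→M: 50 × 4 = 200
Total = 100 + 10 + 75 + 200 = 385.

385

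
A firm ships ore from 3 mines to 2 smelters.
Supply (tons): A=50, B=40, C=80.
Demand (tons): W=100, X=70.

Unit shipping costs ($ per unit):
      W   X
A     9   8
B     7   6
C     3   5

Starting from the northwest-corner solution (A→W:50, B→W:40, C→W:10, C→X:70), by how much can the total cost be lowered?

210

Current plan cost = 50·9 + 40·7 + 10·3 + 70·5 = $1110.
Optimal plan:
  A→W: 20 × $9 = $180
  A→X: 30 × $8 = $240
  B→X: 40 × $6 = $240
  C→W: 80 × $3 = $240
Optimal cost = $900.
Saving = 1110 − 900 = $210.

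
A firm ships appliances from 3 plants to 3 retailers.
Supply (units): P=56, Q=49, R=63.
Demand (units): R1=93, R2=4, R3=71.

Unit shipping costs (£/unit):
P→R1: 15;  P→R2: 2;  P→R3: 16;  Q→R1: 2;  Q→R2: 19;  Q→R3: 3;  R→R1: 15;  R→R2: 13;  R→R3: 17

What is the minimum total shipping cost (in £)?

An optimal shipping plan:
  P->R2: 4 × £2 = £8
  P->R3: 52 × £16 = £832
  Q->R1: 30 × £2 = £60
  Q->R3: 19 × £3 = £57
  R->R1: 63 × £15 = £945
Total = 8 + 832 + 60 + 57 + 945 = £1902.
(Supply check: P ships 56; Q ships 49; R ships 63.)

1902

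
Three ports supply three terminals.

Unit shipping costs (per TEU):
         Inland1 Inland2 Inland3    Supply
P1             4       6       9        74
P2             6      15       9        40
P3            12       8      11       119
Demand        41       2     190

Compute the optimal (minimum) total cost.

2124

One minimum-cost allocation:
  P1→Inland1: 41 × 4 = 164
  P1→Inland3: 33 × 9 = 297
  P2→Inland3: 40 × 9 = 360
  P3→Inland2: 2 × 8 = 16
  P3→Inland3: 117 × 11 = 1287
Total = 164 + 297 + 360 + 16 + 1287 = 2124.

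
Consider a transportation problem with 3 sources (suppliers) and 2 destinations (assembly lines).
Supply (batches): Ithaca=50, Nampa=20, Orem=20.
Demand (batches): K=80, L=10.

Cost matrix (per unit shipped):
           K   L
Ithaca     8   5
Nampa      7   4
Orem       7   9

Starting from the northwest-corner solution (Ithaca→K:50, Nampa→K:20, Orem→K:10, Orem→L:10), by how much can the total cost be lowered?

50

Current plan cost = 50·8 + 20·7 + 10·7 + 10·9 = 700.
Optimal plan:
  Ithaca->K: 40 × 8 = 320
  Ithaca->L: 10 × 5 = 50
  Nampa->K: 20 × 7 = 140
  Orem->K: 20 × 7 = 140
Optimal cost = 650.
Saving = 700 − 650 = 50.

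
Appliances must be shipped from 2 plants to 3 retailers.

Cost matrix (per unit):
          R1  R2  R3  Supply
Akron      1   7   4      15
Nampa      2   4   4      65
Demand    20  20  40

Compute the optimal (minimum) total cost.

An optimal shipping plan:
  Akron to R1: 15 × 1 = 15
  Nampa to R1: 5 × 2 = 10
  Nampa to R2: 20 × 4 = 80
  Nampa to R3: 40 × 4 = 160
Total = 15 + 10 + 80 + 160 = 265.
(Supply check: Akron ships 15; Nampa ships 65.)

265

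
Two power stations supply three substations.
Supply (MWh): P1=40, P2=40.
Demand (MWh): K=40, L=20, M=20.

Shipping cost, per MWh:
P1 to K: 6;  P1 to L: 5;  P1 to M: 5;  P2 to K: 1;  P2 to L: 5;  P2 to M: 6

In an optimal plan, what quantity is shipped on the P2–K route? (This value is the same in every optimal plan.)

40

Solving gives:
  P1 to L: 20 × 5 = 100
  P1 to M: 20 × 5 = 100
  P2 to K: 40 × 1 = 40
Total cost = 240.
So P2→K carries 40 MWh.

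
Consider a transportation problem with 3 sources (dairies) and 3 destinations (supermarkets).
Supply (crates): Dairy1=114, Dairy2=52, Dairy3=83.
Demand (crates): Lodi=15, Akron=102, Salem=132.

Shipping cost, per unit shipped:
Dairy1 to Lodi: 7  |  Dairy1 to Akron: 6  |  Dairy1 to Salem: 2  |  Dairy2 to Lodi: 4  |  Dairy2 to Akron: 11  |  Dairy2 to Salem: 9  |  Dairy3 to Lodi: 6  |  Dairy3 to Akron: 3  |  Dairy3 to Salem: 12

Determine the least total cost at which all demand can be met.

One minimum-cost allocation:
  Dairy1–Salem: 114 × 2 = 228
  Dairy2–Lodi: 15 × 4 = 60
  Dairy2–Akron: 19 × 11 = 209
  Dairy2–Salem: 18 × 9 = 162
  Dairy3–Akron: 83 × 3 = 249
Total = 228 + 60 + 209 + 162 + 249 = 908.

908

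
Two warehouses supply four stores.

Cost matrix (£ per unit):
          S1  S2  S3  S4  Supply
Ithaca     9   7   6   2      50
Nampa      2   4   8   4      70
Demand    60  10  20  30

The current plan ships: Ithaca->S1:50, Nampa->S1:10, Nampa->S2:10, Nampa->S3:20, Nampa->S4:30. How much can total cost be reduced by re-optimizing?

Current plan cost = 50·9 + 10·2 + 10·4 + 20·8 + 30·4 = £790.
Optimal plan:
  Ithaca–S3: 20 units
  Ithaca–S4: 30 units
  Nampa–S1: 60 units
  Nampa–S2: 10 units
Optimal cost = £340.
Saving = 790 − 340 = £450.

450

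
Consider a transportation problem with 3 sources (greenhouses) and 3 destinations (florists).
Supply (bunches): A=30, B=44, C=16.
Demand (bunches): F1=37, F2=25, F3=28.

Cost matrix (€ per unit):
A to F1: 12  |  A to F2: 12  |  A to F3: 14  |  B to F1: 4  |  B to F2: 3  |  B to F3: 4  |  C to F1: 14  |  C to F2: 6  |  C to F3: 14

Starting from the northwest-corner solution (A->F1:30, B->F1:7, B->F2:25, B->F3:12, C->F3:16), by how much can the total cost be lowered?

Current plan cost = 30·12 + 7·4 + 25·3 + 12·4 + 16·14 = €735.
Optimal plan:
  A->F1: 30 bunches
  B->F1: 7 bunches
  B->F2: 9 bunches
  B->F3: 28 bunches
  C->F2: 16 bunches
Optimal cost = €623.
Saving = 735 − 623 = €112.

112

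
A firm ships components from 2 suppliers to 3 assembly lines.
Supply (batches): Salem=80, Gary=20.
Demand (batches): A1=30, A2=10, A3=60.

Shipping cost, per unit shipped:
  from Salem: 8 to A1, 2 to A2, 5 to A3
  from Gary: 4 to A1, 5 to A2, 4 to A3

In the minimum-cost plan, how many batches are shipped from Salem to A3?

Optimal shipments:
  Salem–A1: 10 × 8 = 80
  Salem–A2: 10 × 2 = 20
  Salem–A3: 60 × 5 = 300
  Gary–A1: 20 × 4 = 80
Total cost = 480.
So Salem→A3 carries 60 batches.

60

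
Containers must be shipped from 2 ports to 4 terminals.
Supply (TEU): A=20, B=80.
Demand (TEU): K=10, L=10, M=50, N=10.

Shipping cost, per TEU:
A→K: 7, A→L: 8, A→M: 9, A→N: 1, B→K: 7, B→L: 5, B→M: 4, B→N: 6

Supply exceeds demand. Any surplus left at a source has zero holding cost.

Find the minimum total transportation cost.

A cheapest plan:
  A–K: 10 × 7 = 70
  A–N: 10 × 1 = 10
  B–L: 10 × 5 = 50
  B–M: 50 × 4 = 200
Total = 70 + 10 + 50 + 200 = 330.
(Supply check: A ships 20; B ships 60.)

330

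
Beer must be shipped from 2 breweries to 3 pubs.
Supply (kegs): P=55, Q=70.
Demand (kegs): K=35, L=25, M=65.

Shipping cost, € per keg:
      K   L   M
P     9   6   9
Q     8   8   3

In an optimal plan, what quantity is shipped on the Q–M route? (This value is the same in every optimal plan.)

65

The minimum-cost plan:
  P->K: 30 × €9 = €270
  P->L: 25 × €6 = €150
  Q->K: 5 × €8 = €40
  Q->M: 65 × €3 = €195
Total cost = €655.
So Q→M carries 65 kegs.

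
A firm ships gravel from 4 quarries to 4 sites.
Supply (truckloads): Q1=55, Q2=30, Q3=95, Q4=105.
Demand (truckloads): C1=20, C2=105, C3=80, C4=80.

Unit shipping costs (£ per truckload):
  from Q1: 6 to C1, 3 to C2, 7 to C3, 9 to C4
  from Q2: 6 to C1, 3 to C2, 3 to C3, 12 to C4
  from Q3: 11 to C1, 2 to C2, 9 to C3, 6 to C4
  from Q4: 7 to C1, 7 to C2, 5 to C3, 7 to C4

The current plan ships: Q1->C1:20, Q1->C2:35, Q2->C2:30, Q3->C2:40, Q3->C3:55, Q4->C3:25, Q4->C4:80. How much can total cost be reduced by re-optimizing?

Current plan cost = 20·6 + 35·3 + 30·3 + 40·2 + 55·9 + 25·5 + 80·7 = £1575.
Optimal plan:
  Q1→C1: 20 × £6 = £120
  Q1→C2: 35 × £3 = £105
  Q2→C3: 30 × £3 = £90
  Q3→C2: 70 × £2 = £140
  Q3→C4: 25 × £6 = £150
  Q4→C3: 50 × £5 = £250
  Q4→C4: 55 × £7 = £385
Optimal cost = £1240.
Saving = 1575 − 1240 = £335.

335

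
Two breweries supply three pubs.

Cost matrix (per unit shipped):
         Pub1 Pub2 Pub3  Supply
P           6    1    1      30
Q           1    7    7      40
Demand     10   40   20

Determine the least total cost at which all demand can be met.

250

One minimum-cost allocation:
  P to Pub2: 10 × 1 = 10
  P to Pub3: 20 × 1 = 20
  Q to Pub1: 10 × 1 = 10
  Q to Pub2: 30 × 7 = 210
Total = 10 + 20 + 10 + 210 = 250.
(Supply check: P ships 30; Q ships 40.)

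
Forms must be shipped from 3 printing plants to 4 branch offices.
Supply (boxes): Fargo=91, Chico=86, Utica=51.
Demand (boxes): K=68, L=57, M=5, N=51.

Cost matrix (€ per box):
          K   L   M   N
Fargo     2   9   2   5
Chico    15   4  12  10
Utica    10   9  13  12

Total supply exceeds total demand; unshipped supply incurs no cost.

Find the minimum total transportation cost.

802

One minimum-cost allocation:
  Fargo->K: 68 × €2 = €136
  Fargo->M: 5 × €2 = €10
  Fargo->N: 18 × €5 = €90
  Chico->L: 57 × €4 = €228
  Chico->N: 29 × €10 = €290
  Utica->N: 4 × €12 = €48
Total = 136 + 10 + 90 + 228 + 290 + 48 = €802.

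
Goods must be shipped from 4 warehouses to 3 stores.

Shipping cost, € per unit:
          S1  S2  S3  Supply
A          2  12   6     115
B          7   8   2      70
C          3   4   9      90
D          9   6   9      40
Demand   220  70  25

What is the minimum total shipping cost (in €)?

1135

Optimal allocation:
  A→S1: 115 units
  B→S1: 15 units
  B→S2: 30 units
  B→S3: 25 units
  C→S1: 90 units
  D→S2: 40 units
Total cost = €1135.
(Supply check: A ships 115; B ships 70; C ships 90; D ships 40.)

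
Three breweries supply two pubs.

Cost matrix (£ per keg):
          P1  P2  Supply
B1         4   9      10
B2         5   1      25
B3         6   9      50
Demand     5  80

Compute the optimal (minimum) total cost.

A cheapest plan:
  B1 to P1: 5 × £4 = £20
  B1 to P2: 5 × £9 = £45
  B2 to P2: 25 × £1 = £25
  B3 to P2: 50 × £9 = £450
Total = 20 + 45 + 25 + 450 = £540.
(Supply check: B1 ships 10; B2 ships 25; B3 ships 50.)

540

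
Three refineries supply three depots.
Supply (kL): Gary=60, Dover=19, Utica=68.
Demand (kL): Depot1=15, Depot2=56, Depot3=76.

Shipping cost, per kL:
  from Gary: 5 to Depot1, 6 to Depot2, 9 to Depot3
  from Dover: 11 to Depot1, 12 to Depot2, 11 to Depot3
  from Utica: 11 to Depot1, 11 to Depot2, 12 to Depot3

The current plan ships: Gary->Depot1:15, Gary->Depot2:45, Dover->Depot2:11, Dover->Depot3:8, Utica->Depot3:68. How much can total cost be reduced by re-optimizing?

Current plan cost = 15·5 + 45·6 + 11·12 + 8·11 + 68·12 = 1381.
Optimal plan:
  Gary–Depot1: 15 × 5 = 75
  Gary–Depot2: 45 × 6 = 270
  Dover–Depot3: 19 × 11 = 209
  Utica–Depot2: 11 × 11 = 121
  Utica–Depot3: 57 × 12 = 684
Optimal cost = 1359.
Saving = 1381 − 1359 = 22.

22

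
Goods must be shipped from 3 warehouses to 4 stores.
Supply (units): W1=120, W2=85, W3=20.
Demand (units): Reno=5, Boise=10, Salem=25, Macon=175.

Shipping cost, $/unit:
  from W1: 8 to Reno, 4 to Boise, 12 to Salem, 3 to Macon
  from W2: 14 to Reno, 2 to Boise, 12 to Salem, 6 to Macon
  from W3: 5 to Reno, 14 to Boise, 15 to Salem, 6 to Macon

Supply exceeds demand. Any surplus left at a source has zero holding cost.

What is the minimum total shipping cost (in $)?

1035

Optimal allocation:
  W1→Macon: 120 × $3 = $360
  W2→Boise: 10 × $2 = $20
  W2→Salem: 25 × $12 = $300
  W2→Macon: 40 × $6 = $240
  W3→Reno: 5 × $5 = $25
  W3→Macon: 15 × $6 = $90
Total = 360 + 20 + 300 + 240 + 25 + 90 = $1035.
(Supply check: W1 ships 120; W2 ships 75; W3 ships 20.)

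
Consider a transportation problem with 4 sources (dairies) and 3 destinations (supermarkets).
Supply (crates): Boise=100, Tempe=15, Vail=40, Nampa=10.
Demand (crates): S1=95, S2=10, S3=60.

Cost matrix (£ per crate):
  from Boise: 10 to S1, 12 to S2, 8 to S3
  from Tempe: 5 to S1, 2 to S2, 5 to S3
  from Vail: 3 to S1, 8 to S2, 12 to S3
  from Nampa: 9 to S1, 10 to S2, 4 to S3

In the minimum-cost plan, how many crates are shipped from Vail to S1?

The minimum-cost plan:
  Boise→S1: 50 crates
  Boise→S3: 50 crates
  Tempe→S1: 5 crates
  Tempe→S2: 10 crates
  Vail→S1: 40 crates
  Nampa→S3: 10 crates
Total cost = £1105.
So Vail→S1 carries 40 crates.

40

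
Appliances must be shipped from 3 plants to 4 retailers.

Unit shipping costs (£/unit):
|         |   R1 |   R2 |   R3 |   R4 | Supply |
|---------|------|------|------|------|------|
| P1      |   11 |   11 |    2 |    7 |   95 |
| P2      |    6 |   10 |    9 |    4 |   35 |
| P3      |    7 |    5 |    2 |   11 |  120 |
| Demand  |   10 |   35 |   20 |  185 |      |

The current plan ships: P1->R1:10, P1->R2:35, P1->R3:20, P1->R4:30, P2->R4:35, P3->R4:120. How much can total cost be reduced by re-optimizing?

Current plan cost = 10·11 + 35·11 + 20·2 + 30·7 + 35·4 + 120·11 = £2205.
Optimal plan:
  P1→R4: 95 × £7 = £665
  P2→R4: 35 × £4 = £140
  P3→R1: 10 × £7 = £70
  P3→R2: 35 × £5 = £175
  P3→R3: 20 × £2 = £40
  P3→R4: 55 × £11 = £605
Optimal cost = £1695.
Saving = 2205 − 1695 = £510.

510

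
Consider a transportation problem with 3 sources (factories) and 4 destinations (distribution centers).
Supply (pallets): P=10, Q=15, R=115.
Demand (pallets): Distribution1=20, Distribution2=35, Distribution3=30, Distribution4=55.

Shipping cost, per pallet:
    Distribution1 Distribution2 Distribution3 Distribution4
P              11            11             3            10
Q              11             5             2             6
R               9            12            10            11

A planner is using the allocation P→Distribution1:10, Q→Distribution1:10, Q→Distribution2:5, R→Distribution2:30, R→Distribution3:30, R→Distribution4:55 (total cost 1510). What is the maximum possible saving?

195

Current plan cost = 10·11 + 10·11 + 5·5 + 30·12 + 30·10 + 55·11 = 1510.
Optimal plan:
  P–Distribution3: 10 × 3 = 30
  Q–Distribution3: 15 × 2 = 30
  R–Distribution1: 20 × 9 = 180
  R–Distribution2: 35 × 12 = 420
  R–Distribution3: 5 × 10 = 50
  R–Distribution4: 55 × 11 = 605
Optimal cost = 1315.
Saving = 1510 − 1315 = 195.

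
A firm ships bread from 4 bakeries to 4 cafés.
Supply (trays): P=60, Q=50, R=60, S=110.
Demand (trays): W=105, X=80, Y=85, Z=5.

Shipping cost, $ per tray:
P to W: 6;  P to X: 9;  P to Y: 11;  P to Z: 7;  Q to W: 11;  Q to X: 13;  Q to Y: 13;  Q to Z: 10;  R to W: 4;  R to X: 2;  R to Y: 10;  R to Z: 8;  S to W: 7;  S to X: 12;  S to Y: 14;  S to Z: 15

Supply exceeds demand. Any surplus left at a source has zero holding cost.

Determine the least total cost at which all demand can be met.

2105

An optimal shipping plan:
  P->X: 20 × $9 = $180
  P->Y: 35 × $11 = $385
  P->Z: 5 × $7 = $35
  Q->Y: 50 × $13 = $650
  R->X: 60 × $2 = $120
  S->W: 105 × $7 = $735
Total = 180 + 385 + 35 + 650 + 120 + 735 = $2105.
(Supply check: P ships 60; Q ships 50; R ships 60; S ships 105.)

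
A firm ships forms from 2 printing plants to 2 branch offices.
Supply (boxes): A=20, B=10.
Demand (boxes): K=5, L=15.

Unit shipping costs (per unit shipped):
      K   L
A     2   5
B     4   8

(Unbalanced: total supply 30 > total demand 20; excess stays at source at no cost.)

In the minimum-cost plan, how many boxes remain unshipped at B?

10

An optimal plan:
  A→K: 5 × 2 = 10
  A→L: 15 × 5 = 75
Total cost = 85.
B ships 0 of its 10, leaving 10.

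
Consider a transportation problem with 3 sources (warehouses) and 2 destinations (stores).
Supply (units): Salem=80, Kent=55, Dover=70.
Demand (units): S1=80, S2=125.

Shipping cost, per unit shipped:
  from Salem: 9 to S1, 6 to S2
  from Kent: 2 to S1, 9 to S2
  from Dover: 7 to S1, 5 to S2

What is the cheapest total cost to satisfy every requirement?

990

A cheapest plan:
  Salem->S2: 80 × 6 = 480
  Kent->S1: 55 × 2 = 110
  Dover->S1: 25 × 7 = 175
  Dover->S2: 45 × 5 = 225
Total = 480 + 110 + 175 + 225 = 990.
(Supply check: Salem ships 80; Kent ships 55; Dover ships 70.)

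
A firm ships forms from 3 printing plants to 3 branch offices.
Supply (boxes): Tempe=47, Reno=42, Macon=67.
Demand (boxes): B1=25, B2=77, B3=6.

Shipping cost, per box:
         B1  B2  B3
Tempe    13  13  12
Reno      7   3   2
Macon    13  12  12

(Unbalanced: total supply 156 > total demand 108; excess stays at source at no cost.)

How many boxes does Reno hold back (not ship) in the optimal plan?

An optimal plan:
  Reno to B2: 36 × 3 = 108
  Reno to B3: 6 × 2 = 12
  Macon to B1: 25 × 13 = 325
  Macon to B2: 41 × 12 = 492
Total cost = 937.
Reno ships 42 of its 42, leaving 0.

0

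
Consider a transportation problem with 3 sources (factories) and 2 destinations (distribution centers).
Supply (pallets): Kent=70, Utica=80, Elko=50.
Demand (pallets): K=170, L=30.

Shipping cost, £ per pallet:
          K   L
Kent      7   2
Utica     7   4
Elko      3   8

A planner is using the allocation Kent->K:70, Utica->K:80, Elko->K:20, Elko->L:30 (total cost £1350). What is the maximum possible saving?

Current plan cost = 70·7 + 80·7 + 20·3 + 30·8 = £1350.
Optimal plan:
  Kent to K: 40 × £7 = £280
  Kent to L: 30 × £2 = £60
  Utica to K: 80 × £7 = £560
  Elko to K: 50 × £3 = £150
Optimal cost = £1050.
Saving = 1350 − 1050 = £300.

300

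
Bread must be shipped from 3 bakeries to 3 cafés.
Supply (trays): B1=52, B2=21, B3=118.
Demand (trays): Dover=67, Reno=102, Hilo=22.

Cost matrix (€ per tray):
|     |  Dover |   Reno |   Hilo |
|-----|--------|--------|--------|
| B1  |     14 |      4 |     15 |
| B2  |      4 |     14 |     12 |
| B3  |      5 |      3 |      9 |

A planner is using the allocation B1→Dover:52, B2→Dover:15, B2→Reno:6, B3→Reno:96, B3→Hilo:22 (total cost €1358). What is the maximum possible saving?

Current plan cost = 52·14 + 15·4 + 6·14 + 96·3 + 22·9 = €1358.
Optimal plan:
  B1–Reno: 52 × €4 = €208
  B2–Dover: 21 × €4 = €84
  B3–Dover: 46 × €5 = €230
  B3–Reno: 50 × €3 = €150
  B3–Hilo: 22 × €9 = €198
Optimal cost = €870.
Saving = 1358 − 870 = €488.

488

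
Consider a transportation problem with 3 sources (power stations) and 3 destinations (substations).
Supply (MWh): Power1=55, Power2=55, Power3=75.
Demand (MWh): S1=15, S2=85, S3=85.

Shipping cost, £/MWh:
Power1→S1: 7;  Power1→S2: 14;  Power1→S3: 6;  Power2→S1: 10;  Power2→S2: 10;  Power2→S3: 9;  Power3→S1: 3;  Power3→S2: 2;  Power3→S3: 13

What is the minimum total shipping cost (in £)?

1000

One minimum-cost allocation:
  Power1->S3: 55 × £6 = £330
  Power2->S1: 15 × £10 = £150
  Power2->S2: 10 × £10 = £100
  Power2->S3: 30 × £9 = £270
  Power3->S2: 75 × £2 = £150
Total = 330 + 150 + 100 + 270 + 150 = £1000.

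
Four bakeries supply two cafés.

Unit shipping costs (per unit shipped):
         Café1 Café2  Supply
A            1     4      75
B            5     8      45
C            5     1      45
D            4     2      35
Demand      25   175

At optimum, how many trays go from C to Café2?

Optimal shipments:
  A->Café1: 25 × 1 = 25
  A->Café2: 50 × 4 = 200
  B->Café2: 45 × 8 = 360
  C->Café2: 45 × 1 = 45
  D->Café2: 35 × 2 = 70
Total cost = 700.
So C→Café2 carries 45 trays.

45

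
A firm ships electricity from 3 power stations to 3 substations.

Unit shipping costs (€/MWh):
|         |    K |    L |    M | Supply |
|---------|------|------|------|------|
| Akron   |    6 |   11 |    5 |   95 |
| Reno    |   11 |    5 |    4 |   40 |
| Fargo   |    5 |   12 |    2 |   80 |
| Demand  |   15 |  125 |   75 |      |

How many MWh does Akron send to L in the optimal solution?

Solving gives:
  Akron->K: 10 × €6 = €60
  Akron->L: 85 × €11 = €935
  Reno->L: 40 × €5 = €200
  Fargo->K: 5 × €5 = €25
  Fargo->M: 75 × €2 = €150
Total cost = €1370.
So Akron→L carries 85 MWh.

85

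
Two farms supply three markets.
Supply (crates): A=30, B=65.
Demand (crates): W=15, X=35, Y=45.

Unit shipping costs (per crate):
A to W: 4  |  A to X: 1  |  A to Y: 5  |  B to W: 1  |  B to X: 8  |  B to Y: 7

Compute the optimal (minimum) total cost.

An optimal shipping plan:
  A→X: 30 crates
  B→W: 15 crates
  B→X: 5 crates
  B→Y: 45 crates
Total cost = 400.

400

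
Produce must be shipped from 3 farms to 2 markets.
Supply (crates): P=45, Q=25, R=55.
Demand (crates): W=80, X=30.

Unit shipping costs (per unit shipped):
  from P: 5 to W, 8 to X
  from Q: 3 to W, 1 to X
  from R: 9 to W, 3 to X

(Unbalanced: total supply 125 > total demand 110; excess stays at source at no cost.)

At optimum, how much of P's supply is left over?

0

An optimal plan:
  P–W: 45 × 5 = 225
  Q–W: 25 × 3 = 75
  R–W: 10 × 9 = 90
  R–X: 30 × 3 = 90
Total cost = 480.
P ships 45 of its 45, leaving 0.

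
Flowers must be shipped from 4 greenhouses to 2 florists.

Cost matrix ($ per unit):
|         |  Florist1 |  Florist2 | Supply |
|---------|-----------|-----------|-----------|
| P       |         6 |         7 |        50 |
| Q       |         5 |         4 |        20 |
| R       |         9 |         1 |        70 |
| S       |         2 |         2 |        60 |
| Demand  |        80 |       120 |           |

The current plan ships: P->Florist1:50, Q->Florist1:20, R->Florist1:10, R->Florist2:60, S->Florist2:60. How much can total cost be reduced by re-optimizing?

100

Current plan cost = 50·6 + 20·5 + 10·9 + 60·1 + 60·2 = $670.
Optimal plan:
  P–Florist1: 50 bunches
  Q–Florist2: 20 bunches
  R–Florist2: 70 bunches
  S–Florist1: 30 bunches
  S–Florist2: 30 bunches
Optimal cost = $570.
Saving = 670 − 570 = $100.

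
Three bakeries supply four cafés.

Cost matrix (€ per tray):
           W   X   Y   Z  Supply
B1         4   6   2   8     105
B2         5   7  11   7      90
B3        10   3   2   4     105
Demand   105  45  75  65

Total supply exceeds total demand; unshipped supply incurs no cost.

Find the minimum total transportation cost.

An optimal shipping plan:
  B1->W: 30 trays
  B1->Y: 75 trays
  B2->W: 75 trays
  B2->Z: 5 trays
  B3->X: 45 trays
  B3->Z: 60 trays
Total cost = €1055.

1055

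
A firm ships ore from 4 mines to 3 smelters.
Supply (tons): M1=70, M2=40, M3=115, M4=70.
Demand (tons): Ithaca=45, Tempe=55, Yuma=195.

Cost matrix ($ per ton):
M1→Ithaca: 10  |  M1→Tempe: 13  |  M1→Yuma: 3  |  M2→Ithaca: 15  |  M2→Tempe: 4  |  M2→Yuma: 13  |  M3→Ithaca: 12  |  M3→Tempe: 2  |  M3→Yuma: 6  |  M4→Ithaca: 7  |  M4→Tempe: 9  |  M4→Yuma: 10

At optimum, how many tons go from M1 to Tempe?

Optimal shipments:
  M1 to Yuma: 70 tons
  M2 to Tempe: 40 tons
  M3 to Tempe: 15 tons
  M3 to Yuma: 100 tons
  M4 to Ithaca: 45 tons
  M4 to Yuma: 25 tons
Total cost = $1565.
The route M1→Tempe is not used.

0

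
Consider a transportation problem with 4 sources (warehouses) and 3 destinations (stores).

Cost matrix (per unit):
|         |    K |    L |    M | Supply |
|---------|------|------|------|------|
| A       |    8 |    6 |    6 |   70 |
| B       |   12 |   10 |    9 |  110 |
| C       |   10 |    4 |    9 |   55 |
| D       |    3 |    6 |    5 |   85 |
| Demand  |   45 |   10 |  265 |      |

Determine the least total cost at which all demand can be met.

A cheapest plan:
  A–M: 70 units
  B–M: 110 units
  C–L: 10 units
  C–M: 45 units
  D–K: 45 units
  D–M: 40 units
Total cost = 2190.
(Supply check: A ships 70; B ships 110; C ships 55; D ships 85.)

2190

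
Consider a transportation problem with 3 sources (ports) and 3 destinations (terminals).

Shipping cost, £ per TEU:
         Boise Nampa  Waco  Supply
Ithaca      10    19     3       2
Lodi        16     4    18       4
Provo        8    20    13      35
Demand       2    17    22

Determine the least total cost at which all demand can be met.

A cheapest plan:
  Ithaca–Waco: 2 TEU
  Lodi–Nampa: 4 TEU
  Provo–Boise: 2 TEU
  Provo–Nampa: 13 TEU
  Provo–Waco: 20 TEU
Total cost = £558.

558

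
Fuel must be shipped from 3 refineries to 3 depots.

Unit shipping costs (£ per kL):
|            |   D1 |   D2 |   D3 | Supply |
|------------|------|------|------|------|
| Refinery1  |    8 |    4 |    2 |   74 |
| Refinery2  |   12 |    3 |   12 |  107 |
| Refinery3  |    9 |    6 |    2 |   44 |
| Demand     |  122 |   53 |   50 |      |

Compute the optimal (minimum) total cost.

An optimal shipping plan:
  Refinery1->D1: 68 × £8 = £544
  Refinery1->D3: 6 × £2 = £12
  Refinery2->D1: 54 × £12 = £648
  Refinery2->D2: 53 × £3 = £159
  Refinery3->D3: 44 × £2 = £88
Total = 544 + 12 + 648 + 159 + 88 = £1451.

1451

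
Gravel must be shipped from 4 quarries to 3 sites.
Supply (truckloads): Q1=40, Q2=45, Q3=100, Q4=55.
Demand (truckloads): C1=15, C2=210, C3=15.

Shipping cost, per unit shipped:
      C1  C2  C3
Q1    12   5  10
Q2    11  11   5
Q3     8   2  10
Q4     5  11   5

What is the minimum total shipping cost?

An optimal shipping plan:
  Q1->C2: 40 truckloads
  Q2->C2: 45 truckloads
  Q3->C2: 100 truckloads
  Q4->C1: 15 truckloads
  Q4->C2: 25 truckloads
  Q4->C3: 15 truckloads
Total cost = 1320.

1320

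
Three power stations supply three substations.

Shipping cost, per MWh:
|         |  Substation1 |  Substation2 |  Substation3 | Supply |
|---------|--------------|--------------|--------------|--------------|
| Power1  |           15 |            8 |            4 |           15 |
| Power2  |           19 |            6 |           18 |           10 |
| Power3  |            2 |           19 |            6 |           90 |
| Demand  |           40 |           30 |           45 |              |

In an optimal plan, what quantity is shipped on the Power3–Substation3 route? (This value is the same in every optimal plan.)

45

Solving gives:
  Power1→Substation2: 15 × 8 = 120
  Power2→Substation2: 10 × 6 = 60
  Power3→Substation1: 40 × 2 = 80
  Power3→Substation2: 5 × 19 = 95
  Power3→Substation3: 45 × 6 = 270
Total cost = 625.
So Power3→Substation3 carries 45 MWh.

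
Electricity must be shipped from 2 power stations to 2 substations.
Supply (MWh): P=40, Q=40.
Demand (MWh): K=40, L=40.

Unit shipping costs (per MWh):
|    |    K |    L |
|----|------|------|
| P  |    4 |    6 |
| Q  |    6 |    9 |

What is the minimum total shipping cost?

480

An optimal shipping plan:
  P→L: 40 MWh
  Q→K: 40 MWh
Total cost = 480.
(Supply check: P ships 40; Q ships 40.)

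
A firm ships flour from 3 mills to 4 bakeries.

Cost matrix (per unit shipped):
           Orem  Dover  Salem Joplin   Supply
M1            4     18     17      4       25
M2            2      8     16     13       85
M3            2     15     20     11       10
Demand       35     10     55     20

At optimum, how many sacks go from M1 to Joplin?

Optimal shipments:
  M1 to Salem: 5 × 17 = 85
  M1 to Joplin: 20 × 4 = 80
  M2 to Orem: 25 × 2 = 50
  M2 to Dover: 10 × 8 = 80
  M2 to Salem: 50 × 16 = 800
  M3 to Orem: 10 × 2 = 20
Total cost = 1115.
So M1→Joplin carries 20 sacks.

20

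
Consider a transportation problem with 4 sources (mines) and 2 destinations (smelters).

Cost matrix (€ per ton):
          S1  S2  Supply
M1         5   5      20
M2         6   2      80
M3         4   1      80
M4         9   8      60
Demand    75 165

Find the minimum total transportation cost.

A cheapest plan:
  M1–S1: 20 × €5 = €100
  M2–S2: 80 × €2 = €160
  M3–S2: 80 × €1 = €80
  M4–S1: 55 × €9 = €495
  M4–S2: 5 × €8 = €40
Total = 100 + 160 + 80 + 495 + 40 = €875.
(Supply check: M1 ships 20; M2 ships 80; M3 ships 80; M4 ships 60.)

875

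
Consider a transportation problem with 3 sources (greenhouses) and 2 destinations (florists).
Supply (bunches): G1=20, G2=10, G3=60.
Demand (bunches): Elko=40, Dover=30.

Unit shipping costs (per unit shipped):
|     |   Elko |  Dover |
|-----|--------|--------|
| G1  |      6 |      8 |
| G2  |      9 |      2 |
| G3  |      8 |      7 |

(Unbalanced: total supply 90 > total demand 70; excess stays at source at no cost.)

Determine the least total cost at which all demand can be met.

440

Optimal allocation:
  G1→Elko: 20 × 6 = 120
  G2→Dover: 10 × 2 = 20
  G3→Elko: 20 × 8 = 160
  G3→Dover: 20 × 7 = 140
Total = 120 + 20 + 160 + 140 = 440.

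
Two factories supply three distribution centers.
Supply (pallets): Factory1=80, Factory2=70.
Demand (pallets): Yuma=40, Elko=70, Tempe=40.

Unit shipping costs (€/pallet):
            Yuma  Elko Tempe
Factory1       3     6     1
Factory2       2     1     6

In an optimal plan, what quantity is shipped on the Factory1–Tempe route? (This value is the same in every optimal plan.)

40

The minimum-cost plan:
  Factory1->Yuma: 40 pallets
  Factory1->Tempe: 40 pallets
  Factory2->Elko: 70 pallets
Total cost = €230.
So Factory1→Tempe carries 40 pallets.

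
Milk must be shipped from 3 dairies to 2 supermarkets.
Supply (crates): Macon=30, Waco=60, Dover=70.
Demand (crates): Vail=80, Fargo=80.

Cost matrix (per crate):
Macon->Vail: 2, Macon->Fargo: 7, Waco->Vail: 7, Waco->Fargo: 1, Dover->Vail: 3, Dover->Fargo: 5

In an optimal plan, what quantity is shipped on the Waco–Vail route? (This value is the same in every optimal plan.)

0

The minimum-cost plan:
  Macon–Vail: 30 crates
  Waco–Fargo: 60 crates
  Dover–Vail: 50 crates
  Dover–Fargo: 20 crates
Total cost = 370.
The route Waco→Vail is not used.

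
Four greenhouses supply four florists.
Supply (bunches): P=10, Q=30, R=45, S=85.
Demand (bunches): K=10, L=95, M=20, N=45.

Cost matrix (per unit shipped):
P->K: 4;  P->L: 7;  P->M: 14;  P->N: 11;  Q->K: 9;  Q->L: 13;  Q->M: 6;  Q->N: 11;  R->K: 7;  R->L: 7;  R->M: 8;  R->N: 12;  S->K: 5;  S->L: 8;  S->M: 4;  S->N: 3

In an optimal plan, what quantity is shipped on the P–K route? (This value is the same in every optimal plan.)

Solving gives:
  P→L: 10 × 7 = 70
  Q→K: 10 × 9 = 90
  Q→M: 20 × 6 = 120
  R→L: 45 × 7 = 315
  S→L: 40 × 8 = 320
  S→N: 45 × 3 = 135
Total cost = 1050.
The route P→K is not used.

0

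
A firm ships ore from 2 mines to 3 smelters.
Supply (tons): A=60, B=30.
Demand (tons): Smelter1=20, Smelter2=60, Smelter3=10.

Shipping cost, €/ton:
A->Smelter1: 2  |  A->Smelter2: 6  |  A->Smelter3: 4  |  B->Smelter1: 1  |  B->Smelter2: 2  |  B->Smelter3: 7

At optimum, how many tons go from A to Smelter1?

The minimum-cost plan:
  A to Smelter1: 20 × €2 = €40
  A to Smelter2: 30 × €6 = €180
  A to Smelter3: 10 × €4 = €40
  B to Smelter2: 30 × €2 = €60
Total cost = €320.
So A→Smelter1 carries 20 tons.

20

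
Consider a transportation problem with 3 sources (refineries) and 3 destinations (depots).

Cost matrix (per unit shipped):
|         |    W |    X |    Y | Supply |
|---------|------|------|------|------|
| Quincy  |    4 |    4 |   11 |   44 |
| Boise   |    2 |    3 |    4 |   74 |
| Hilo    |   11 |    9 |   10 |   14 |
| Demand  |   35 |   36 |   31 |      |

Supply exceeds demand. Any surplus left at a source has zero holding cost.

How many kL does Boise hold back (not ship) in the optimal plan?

0

Minimum-cost shipments:
  Quincy->X: 28 kL
  Boise->W: 35 kL
  Boise->X: 8 kL
  Boise->Y: 31 kL
Total cost = 330.
Boise ships 74 of its 74, leaving 0.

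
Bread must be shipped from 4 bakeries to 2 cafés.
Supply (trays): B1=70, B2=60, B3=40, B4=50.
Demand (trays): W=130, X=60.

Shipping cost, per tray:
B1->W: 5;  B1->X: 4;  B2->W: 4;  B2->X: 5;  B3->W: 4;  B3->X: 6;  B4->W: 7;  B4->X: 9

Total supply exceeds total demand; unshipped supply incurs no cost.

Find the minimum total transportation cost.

830

An optimal shipping plan:
  B1->W: 10 × 5 = 50
  B1->X: 60 × 4 = 240
  B2->W: 60 × 4 = 240
  B3->W: 40 × 4 = 160
  B4->W: 20 × 7 = 140
Total = 50 + 240 + 240 + 160 + 140 = 830.
(Supply check: B1 ships 70; B2 ships 60; B3 ships 40; B4 ships 20.)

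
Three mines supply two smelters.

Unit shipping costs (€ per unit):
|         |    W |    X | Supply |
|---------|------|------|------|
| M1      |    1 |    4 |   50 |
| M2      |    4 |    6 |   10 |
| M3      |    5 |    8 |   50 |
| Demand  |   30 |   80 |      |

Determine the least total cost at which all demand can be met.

570

One minimum-cost allocation:
  M1–W: 30 × €1 = €30
  M1–X: 20 × €4 = €80
  M2–X: 10 × €6 = €60
  M3–X: 50 × €8 = €400
Total = 30 + 80 + 60 + 400 = €570.
(Supply check: M1 ships 50; M2 ships 10; M3 ships 50.)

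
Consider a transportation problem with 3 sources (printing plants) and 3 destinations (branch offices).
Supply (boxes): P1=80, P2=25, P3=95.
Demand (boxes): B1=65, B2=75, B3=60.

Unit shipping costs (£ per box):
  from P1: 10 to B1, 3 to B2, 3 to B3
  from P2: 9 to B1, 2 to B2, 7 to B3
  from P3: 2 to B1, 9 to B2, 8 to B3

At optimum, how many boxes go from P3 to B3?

30

Solving gives:
  P1→B2: 50 × £3 = £150
  P1→B3: 30 × £3 = £90
  P2→B2: 25 × £2 = £50
  P3→B1: 65 × £2 = £130
  P3→B3: 30 × £8 = £240
Total cost = £660.
So P3→B3 carries 30 boxes.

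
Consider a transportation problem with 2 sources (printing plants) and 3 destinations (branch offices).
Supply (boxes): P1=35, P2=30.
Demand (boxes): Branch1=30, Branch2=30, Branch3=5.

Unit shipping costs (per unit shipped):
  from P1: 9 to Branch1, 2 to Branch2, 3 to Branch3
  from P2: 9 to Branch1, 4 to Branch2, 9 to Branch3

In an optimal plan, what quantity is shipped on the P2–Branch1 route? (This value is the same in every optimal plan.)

Solving gives:
  P1 to Branch2: 30 × 2 = 60
  P1 to Branch3: 5 × 3 = 15
  P2 to Branch1: 30 × 9 = 270
Total cost = 345.
So P2→Branch1 carries 30 boxes.

30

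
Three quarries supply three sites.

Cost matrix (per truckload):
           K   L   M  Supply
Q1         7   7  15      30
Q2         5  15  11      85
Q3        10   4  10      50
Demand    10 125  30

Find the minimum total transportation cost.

Optimal allocation:
  Q1→L: 30 truckloads
  Q2→K: 10 truckloads
  Q2→L: 45 truckloads
  Q2→M: 30 truckloads
  Q3→L: 50 truckloads
Total cost = 1465.

1465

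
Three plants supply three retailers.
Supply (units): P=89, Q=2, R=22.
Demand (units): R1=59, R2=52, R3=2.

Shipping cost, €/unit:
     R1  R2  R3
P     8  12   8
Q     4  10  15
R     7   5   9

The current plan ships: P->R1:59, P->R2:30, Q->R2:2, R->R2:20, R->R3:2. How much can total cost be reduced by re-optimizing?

20

Current plan cost = 59·8 + 30·12 + 2·10 + 20·5 + 2·9 = €970.
Optimal plan:
  P to R1: 57 × €8 = €456
  P to R2: 30 × €12 = €360
  P to R3: 2 × €8 = €16
  Q to R1: 2 × €4 = €8
  R to R2: 22 × €5 = €110
Optimal cost = €950.
Saving = 970 − 950 = €20.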